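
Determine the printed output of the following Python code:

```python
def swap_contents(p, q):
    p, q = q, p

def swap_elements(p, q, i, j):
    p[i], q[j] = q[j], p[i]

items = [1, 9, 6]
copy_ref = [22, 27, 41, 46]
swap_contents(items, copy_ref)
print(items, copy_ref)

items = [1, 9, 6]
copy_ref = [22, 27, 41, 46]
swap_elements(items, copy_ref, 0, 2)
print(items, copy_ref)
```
[1, 9, 6] [22, 27, 41, 46]
[41, 9, 6] [22, 27, 1, 46]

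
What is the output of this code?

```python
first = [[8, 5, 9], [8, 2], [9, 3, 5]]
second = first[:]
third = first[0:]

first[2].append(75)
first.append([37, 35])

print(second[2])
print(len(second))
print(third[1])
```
[9, 3, 5, 75]
3
[8, 2]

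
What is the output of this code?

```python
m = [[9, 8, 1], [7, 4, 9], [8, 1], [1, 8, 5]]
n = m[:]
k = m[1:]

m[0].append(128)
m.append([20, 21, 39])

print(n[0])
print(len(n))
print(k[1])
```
[9, 8, 1, 128]
4
[8, 1]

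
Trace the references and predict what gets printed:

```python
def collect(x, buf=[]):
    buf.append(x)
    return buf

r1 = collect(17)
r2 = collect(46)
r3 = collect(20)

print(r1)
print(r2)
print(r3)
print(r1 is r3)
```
[17, 46, 20]
[17, 46, 20]
[17, 46, 20]
True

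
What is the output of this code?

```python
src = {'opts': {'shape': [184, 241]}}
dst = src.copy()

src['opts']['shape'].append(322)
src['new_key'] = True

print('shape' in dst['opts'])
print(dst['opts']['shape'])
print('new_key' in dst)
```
True
[184, 241, 322]
False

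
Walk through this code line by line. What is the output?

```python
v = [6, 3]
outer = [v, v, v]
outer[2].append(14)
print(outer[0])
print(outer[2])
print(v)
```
[6, 3, 14]
[6, 3, 14]
[6, 3, 14]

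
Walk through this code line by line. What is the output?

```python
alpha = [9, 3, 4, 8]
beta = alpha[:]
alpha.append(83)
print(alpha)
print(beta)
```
[9, 3, 4, 8, 83]
[9, 3, 4, 8]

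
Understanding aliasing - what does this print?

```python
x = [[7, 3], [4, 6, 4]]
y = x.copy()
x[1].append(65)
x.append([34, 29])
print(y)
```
[[7, 3], [4, 6, 4, 65]]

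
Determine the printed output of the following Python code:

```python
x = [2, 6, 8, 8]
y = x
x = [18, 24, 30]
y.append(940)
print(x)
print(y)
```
[18, 24, 30]
[2, 6, 8, 8, 940]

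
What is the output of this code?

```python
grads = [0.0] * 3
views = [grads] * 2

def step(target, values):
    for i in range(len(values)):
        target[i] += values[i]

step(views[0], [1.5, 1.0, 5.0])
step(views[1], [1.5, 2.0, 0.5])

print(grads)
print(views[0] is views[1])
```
[3.0, 3.0, 5.5]
True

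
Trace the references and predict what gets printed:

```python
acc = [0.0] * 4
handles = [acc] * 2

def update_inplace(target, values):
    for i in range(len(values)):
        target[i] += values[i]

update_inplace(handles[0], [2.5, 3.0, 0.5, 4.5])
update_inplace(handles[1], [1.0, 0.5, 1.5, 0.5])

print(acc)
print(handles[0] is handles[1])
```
[3.5, 3.5, 2.0, 5.0]
True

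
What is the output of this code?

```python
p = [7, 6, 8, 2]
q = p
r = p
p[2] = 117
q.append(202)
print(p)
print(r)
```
[7, 6, 117, 2, 202]
[7, 6, 117, 2, 202]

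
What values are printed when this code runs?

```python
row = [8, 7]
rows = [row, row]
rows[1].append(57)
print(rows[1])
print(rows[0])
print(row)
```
[8, 7, 57]
[8, 7, 57]
[8, 7, 57]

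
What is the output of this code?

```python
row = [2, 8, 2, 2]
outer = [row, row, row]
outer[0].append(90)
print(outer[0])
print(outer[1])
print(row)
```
[2, 8, 2, 2, 90]
[2, 8, 2, 2, 90]
[2, 8, 2, 2, 90]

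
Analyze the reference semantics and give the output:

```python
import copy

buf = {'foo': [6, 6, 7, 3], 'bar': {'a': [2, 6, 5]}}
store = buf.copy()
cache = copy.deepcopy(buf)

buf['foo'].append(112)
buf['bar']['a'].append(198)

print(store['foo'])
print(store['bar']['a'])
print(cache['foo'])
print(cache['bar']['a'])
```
[6, 6, 7, 3, 112]
[2, 6, 5, 198]
[6, 6, 7, 3]
[2, 6, 5]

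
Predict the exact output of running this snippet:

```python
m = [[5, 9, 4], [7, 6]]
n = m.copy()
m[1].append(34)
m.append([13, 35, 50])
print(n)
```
[[5, 9, 4], [7, 6, 34]]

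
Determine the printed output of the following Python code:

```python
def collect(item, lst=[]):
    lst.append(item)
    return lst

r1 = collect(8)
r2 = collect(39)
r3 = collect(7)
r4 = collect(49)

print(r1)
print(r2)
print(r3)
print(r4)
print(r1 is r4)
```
[8, 39, 7, 49]
[8, 39, 7, 49]
[8, 39, 7, 49]
[8, 39, 7, 49]
True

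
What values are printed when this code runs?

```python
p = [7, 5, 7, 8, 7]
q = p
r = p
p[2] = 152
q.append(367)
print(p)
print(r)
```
[7, 5, 152, 8, 7, 367]
[7, 5, 152, 8, 7, 367]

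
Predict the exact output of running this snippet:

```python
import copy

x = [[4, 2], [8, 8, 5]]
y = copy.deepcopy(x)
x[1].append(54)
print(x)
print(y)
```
[[4, 2], [8, 8, 5, 54]]
[[4, 2], [8, 8, 5]]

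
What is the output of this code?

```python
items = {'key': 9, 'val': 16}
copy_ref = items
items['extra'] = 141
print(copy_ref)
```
{'key': 9, 'val': 16, 'extra': 141}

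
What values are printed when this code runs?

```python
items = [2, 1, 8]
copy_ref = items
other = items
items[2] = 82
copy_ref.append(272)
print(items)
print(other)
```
[2, 1, 82, 272]
[2, 1, 82, 272]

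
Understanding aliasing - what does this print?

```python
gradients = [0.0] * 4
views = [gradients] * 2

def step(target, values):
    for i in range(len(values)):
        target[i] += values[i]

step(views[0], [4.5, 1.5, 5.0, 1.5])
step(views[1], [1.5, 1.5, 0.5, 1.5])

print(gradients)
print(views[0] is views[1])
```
[6.0, 3.0, 5.5, 3.0]
True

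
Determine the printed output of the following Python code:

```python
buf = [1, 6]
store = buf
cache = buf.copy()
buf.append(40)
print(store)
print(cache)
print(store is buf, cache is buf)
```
[1, 6, 40]
[1, 6]
True False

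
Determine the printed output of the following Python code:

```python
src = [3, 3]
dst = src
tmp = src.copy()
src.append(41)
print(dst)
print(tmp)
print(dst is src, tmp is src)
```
[3, 3, 41]
[3, 3]
True False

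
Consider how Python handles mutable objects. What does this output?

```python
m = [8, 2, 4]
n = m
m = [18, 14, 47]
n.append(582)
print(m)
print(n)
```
[18, 14, 47]
[8, 2, 4, 582]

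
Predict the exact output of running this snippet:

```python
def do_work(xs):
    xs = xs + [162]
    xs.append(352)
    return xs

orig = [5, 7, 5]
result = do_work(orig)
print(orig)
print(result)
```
[5, 7, 5]
[5, 7, 5, 162, 352]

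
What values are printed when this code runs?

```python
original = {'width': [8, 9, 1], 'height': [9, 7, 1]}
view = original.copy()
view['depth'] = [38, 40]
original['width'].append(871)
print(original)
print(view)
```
{'width': [8, 9, 1, 871], 'height': [9, 7, 1]}
{'width': [8, 9, 1, 871], 'height': [9, 7, 1], 'depth': [38, 40]}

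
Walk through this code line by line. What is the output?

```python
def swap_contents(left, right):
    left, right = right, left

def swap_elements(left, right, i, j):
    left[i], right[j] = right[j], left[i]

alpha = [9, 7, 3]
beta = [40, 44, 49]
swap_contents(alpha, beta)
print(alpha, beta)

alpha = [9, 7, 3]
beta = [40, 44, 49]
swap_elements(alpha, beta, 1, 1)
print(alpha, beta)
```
[9, 7, 3] [40, 44, 49]
[9, 44, 3] [40, 7, 49]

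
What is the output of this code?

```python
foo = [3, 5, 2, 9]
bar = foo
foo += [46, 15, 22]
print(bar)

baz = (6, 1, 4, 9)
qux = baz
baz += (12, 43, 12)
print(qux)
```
[3, 5, 2, 9, 46, 15, 22]
(6, 1, 4, 9)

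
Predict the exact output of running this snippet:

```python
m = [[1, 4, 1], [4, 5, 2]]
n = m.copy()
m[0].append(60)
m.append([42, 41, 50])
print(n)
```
[[1, 4, 1, 60], [4, 5, 2]]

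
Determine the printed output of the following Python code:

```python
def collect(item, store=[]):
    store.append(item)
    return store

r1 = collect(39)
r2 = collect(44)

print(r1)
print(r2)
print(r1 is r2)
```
[39, 44]
[39, 44]
True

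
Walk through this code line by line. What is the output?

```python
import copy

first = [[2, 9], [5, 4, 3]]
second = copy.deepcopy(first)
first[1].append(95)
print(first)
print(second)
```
[[2, 9], [5, 4, 3, 95]]
[[2, 9], [5, 4, 3]]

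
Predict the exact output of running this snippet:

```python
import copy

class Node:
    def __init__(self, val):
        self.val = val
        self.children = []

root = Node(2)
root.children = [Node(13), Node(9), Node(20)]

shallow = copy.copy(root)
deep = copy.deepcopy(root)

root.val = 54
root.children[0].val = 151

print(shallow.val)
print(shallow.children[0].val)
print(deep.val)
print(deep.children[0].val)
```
2
151
2
13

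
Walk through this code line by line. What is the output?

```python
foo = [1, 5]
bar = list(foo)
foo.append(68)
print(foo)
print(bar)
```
[1, 5, 68]
[1, 5]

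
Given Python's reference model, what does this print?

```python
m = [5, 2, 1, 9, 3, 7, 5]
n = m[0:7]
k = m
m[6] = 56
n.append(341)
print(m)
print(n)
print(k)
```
[5, 2, 1, 9, 3, 7, 56]
[5, 2, 1, 9, 3, 7, 5, 341]
[5, 2, 1, 9, 3, 7, 56]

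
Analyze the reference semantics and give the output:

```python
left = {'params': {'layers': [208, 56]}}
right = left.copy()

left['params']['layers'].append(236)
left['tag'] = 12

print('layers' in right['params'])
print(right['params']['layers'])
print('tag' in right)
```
True
[208, 56, 236]
False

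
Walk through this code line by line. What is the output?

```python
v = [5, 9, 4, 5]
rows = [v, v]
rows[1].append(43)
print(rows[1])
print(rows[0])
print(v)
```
[5, 9, 4, 5, 43]
[5, 9, 4, 5, 43]
[5, 9, 4, 5, 43]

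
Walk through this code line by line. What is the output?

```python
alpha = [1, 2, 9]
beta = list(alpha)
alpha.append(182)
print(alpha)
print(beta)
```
[1, 2, 9, 182]
[1, 2, 9]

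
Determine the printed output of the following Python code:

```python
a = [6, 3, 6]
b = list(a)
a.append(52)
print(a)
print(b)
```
[6, 3, 6, 52]
[6, 3, 6]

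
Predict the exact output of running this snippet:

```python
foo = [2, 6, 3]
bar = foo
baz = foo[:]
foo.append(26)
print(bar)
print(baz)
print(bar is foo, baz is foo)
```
[2, 6, 3, 26]
[2, 6, 3]
True False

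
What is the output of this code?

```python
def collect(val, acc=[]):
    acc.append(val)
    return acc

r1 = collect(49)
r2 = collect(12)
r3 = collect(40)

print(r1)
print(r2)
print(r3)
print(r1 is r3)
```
[49, 12, 40]
[49, 12, 40]
[49, 12, 40]
True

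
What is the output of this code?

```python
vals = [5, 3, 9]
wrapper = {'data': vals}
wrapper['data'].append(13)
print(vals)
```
[5, 3, 9, 13]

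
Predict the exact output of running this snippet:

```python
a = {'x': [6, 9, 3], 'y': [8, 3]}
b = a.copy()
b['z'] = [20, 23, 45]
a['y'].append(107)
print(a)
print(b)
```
{'x': [6, 9, 3], 'y': [8, 3, 107]}
{'x': [6, 9, 3], 'y': [8, 3, 107], 'z': [20, 23, 45]}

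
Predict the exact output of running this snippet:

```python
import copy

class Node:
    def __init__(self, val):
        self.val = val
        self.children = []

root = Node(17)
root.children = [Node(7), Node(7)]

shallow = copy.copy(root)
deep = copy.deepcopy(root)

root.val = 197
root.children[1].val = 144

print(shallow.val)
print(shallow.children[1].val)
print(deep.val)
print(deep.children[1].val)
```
17
144
17
7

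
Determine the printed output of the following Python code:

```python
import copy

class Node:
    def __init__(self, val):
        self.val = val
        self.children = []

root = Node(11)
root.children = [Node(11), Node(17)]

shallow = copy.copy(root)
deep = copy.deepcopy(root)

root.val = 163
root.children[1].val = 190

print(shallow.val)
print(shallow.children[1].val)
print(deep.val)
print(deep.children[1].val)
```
11
190
11
17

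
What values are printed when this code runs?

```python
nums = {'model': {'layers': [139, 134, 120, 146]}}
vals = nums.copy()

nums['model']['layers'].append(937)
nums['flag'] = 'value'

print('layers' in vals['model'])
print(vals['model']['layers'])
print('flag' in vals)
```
True
[139, 134, 120, 146, 937]
False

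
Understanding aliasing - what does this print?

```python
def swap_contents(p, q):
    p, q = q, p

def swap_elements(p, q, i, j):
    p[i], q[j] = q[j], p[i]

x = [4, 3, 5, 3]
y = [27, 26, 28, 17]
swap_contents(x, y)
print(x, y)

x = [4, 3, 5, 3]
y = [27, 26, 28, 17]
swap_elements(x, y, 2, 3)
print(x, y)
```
[4, 3, 5, 3] [27, 26, 28, 17]
[4, 3, 17, 3] [27, 26, 28, 5]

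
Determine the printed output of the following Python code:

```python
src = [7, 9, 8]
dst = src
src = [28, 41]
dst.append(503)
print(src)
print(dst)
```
[28, 41]
[7, 9, 8, 503]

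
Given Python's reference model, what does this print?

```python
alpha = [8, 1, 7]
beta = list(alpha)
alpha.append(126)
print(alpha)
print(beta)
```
[8, 1, 7, 126]
[8, 1, 7]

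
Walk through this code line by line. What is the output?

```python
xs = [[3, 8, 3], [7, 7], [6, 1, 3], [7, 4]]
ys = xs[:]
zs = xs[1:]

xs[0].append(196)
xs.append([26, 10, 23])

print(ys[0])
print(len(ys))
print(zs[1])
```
[3, 8, 3, 196]
4
[6, 1, 3]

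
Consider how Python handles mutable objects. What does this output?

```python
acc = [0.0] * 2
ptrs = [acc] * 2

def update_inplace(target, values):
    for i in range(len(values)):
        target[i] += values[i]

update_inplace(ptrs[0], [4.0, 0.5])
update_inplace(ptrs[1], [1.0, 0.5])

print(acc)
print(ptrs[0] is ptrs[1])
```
[5.0, 1.0]
True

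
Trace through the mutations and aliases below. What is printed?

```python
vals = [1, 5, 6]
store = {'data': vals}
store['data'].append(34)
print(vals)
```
[1, 5, 6, 34]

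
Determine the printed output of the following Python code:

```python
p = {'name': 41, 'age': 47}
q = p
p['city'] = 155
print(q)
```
{'name': 41, 'age': 47, 'city': 155}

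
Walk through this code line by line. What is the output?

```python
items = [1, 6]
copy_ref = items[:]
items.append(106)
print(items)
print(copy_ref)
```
[1, 6, 106]
[1, 6]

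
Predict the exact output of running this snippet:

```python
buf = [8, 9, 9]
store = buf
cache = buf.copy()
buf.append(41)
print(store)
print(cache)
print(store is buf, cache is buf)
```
[8, 9, 9, 41]
[8, 9, 9]
True False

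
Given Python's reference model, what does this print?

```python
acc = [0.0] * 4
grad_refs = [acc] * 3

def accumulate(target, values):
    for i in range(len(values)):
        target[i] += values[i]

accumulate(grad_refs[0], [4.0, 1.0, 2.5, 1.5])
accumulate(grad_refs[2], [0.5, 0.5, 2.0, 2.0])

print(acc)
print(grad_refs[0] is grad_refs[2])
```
[4.5, 1.5, 4.5, 3.5]
True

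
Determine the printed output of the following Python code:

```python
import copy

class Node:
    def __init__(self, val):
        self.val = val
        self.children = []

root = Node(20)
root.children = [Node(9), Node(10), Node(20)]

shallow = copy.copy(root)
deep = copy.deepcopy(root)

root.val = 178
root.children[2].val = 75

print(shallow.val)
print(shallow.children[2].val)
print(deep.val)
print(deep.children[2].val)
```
20
75
20
20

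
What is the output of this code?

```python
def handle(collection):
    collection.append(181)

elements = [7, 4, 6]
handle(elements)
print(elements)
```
[7, 4, 6, 181]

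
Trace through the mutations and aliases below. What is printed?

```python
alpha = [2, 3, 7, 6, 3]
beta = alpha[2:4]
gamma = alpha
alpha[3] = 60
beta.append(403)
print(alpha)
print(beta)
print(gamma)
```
[2, 3, 7, 60, 3]
[7, 6, 403]
[2, 3, 7, 60, 3]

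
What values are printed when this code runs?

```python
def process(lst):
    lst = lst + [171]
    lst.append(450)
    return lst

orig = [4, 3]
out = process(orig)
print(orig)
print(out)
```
[4, 3]
[4, 3, 171, 450]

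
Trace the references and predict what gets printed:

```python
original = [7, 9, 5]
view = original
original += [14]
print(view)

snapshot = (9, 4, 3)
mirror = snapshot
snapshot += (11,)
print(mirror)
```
[7, 9, 5, 14]
(9, 4, 3)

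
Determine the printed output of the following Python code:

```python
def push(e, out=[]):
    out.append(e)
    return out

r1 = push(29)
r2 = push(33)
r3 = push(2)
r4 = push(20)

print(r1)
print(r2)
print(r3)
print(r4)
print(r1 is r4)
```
[29, 33, 2, 20]
[29, 33, 2, 20]
[29, 33, 2, 20]
[29, 33, 2, 20]
True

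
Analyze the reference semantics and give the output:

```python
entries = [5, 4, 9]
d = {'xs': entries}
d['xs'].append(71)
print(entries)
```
[5, 4, 9, 71]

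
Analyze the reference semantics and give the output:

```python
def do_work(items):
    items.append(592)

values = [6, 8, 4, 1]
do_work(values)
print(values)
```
[6, 8, 4, 1, 592]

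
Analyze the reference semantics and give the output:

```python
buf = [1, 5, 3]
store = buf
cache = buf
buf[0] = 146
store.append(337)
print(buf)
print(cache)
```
[146, 5, 3, 337]
[146, 5, 3, 337]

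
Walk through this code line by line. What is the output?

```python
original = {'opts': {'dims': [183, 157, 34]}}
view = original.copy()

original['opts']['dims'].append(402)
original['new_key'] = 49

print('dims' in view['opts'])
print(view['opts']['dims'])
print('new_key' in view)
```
True
[183, 157, 34, 402]
False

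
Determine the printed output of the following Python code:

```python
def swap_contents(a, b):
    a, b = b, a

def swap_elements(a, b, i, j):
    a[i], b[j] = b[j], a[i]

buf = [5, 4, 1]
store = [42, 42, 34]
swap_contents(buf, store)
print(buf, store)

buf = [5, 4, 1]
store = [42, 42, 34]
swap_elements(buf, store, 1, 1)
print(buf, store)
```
[5, 4, 1] [42, 42, 34]
[5, 42, 1] [42, 4, 34]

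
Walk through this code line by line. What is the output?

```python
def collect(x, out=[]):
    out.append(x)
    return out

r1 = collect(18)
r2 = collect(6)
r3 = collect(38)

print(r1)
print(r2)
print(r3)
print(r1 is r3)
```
[18, 6, 38]
[18, 6, 38]
[18, 6, 38]
True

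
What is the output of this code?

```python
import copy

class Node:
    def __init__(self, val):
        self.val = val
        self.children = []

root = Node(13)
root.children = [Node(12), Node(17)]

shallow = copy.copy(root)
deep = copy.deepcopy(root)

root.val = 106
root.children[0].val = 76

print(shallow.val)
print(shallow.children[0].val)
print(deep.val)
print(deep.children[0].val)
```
13
76
13
12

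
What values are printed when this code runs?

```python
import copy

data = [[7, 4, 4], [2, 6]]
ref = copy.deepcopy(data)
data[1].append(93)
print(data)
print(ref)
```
[[7, 4, 4], [2, 6, 93]]
[[7, 4, 4], [2, 6]]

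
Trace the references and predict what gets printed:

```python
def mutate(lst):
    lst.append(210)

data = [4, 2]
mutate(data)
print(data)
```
[4, 2, 210]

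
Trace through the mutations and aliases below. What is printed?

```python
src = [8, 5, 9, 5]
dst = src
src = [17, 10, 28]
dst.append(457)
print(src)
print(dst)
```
[17, 10, 28]
[8, 5, 9, 5, 457]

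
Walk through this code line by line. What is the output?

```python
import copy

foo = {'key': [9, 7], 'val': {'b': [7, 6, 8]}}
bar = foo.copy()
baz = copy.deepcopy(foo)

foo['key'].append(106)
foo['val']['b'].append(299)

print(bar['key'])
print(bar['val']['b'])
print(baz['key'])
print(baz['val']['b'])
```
[9, 7, 106]
[7, 6, 8, 299]
[9, 7]
[7, 6, 8]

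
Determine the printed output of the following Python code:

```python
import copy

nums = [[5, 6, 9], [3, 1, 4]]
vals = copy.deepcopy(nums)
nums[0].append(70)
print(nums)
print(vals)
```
[[5, 6, 9, 70], [3, 1, 4]]
[[5, 6, 9], [3, 1, 4]]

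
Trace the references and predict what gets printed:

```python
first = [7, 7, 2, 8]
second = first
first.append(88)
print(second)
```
[7, 7, 2, 8, 88]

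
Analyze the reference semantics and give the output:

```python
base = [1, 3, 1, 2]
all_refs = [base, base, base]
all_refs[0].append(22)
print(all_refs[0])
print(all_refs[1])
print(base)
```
[1, 3, 1, 2, 22]
[1, 3, 1, 2, 22]
[1, 3, 1, 2, 22]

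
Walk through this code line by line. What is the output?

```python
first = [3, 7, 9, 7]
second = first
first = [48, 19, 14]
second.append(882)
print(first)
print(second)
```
[48, 19, 14]
[3, 7, 9, 7, 882]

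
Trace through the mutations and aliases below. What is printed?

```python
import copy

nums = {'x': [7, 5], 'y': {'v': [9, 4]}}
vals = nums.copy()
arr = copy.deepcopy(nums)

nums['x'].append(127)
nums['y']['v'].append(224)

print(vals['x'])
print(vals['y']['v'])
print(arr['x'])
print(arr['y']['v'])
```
[7, 5, 127]
[9, 4, 224]
[7, 5]
[9, 4]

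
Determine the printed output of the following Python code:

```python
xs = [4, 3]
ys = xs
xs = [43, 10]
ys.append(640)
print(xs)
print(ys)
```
[43, 10]
[4, 3, 640]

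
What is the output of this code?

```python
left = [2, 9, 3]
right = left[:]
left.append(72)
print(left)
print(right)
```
[2, 9, 3, 72]
[2, 9, 3]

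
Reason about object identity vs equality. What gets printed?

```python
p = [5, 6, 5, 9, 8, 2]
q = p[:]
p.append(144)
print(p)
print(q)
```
[5, 6, 5, 9, 8, 2, 144]
[5, 6, 5, 9, 8, 2]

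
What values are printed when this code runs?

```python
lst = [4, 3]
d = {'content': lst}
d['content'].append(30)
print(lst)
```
[4, 3, 30]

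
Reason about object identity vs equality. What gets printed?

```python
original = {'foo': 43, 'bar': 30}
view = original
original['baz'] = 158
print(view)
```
{'foo': 43, 'bar': 30, 'baz': 158}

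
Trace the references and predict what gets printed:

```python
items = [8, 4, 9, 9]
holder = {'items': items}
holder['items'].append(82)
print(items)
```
[8, 4, 9, 9, 82]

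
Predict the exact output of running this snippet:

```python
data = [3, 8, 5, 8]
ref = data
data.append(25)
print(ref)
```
[3, 8, 5, 8, 25]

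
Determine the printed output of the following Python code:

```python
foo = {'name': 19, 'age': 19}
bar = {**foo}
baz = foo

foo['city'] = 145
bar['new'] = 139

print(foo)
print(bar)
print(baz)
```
{'name': 19, 'age': 19, 'city': 145}
{'name': 19, 'age': 19, 'new': 139}
{'name': 19, 'age': 19, 'city': 145}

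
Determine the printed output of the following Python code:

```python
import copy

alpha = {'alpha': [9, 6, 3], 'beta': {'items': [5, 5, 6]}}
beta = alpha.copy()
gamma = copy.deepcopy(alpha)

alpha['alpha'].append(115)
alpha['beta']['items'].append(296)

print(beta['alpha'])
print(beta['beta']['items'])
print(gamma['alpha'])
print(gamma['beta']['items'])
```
[9, 6, 3, 115]
[5, 5, 6, 296]
[9, 6, 3]
[5, 5, 6]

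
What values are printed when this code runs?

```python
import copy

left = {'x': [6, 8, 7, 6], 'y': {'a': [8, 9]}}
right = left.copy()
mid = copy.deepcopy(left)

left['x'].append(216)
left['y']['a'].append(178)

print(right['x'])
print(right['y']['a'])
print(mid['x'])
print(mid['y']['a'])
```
[6, 8, 7, 6, 216]
[8, 9, 178]
[6, 8, 7, 6]
[8, 9]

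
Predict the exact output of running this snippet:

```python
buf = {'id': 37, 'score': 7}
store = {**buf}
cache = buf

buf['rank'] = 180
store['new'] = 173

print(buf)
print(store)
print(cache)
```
{'id': 37, 'score': 7, 'rank': 180}
{'id': 37, 'score': 7, 'new': 173}
{'id': 37, 'score': 7, 'rank': 180}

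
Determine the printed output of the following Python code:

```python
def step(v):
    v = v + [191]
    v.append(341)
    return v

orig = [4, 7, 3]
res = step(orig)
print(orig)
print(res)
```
[4, 7, 3]
[4, 7, 3, 191, 341]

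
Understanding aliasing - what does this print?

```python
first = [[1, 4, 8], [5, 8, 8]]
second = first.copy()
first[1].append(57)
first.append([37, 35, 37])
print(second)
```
[[1, 4, 8], [5, 8, 8, 57]]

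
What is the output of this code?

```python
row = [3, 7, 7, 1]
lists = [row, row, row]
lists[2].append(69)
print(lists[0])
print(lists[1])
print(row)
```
[3, 7, 7, 1, 69]
[3, 7, 7, 1, 69]
[3, 7, 7, 1, 69]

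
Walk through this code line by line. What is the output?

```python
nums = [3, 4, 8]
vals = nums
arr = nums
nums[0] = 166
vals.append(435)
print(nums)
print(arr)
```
[166, 4, 8, 435]
[166, 4, 8, 435]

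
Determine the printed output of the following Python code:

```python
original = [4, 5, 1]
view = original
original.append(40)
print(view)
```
[4, 5, 1, 40]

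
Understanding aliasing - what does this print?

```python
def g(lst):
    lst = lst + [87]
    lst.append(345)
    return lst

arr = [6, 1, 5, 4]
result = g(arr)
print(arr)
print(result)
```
[6, 1, 5, 4]
[6, 1, 5, 4, 87, 345]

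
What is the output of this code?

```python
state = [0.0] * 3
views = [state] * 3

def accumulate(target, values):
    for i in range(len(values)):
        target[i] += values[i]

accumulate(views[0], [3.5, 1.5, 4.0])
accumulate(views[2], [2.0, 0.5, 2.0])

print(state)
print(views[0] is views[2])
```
[5.5, 2.0, 6.0]
True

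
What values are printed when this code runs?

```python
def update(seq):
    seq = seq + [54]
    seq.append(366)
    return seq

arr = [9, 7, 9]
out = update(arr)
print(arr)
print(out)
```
[9, 7, 9]
[9, 7, 9, 54, 366]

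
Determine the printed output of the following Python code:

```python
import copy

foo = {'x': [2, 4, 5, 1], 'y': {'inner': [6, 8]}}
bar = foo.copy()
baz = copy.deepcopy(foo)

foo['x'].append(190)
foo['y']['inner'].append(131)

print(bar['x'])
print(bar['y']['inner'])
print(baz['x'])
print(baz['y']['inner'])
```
[2, 4, 5, 1, 190]
[6, 8, 131]
[2, 4, 5, 1]
[6, 8]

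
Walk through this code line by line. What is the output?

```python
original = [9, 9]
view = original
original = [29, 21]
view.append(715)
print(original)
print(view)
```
[29, 21]
[9, 9, 715]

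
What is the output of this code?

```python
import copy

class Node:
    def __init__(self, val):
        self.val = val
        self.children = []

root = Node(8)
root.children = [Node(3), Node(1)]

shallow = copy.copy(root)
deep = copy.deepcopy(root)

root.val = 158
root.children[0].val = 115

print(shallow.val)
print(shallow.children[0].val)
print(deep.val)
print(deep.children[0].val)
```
8
115
8
3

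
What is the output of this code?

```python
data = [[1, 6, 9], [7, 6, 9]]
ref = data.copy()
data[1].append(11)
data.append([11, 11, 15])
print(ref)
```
[[1, 6, 9], [7, 6, 9, 11]]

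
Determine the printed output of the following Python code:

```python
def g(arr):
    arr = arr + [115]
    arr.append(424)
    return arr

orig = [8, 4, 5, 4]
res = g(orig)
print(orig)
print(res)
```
[8, 4, 5, 4]
[8, 4, 5, 4, 115, 424]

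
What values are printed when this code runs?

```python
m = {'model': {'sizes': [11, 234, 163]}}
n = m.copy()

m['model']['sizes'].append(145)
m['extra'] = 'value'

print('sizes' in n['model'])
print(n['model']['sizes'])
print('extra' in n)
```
True
[11, 234, 163, 145]
False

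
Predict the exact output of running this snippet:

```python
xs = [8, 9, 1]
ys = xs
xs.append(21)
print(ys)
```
[8, 9, 1, 21]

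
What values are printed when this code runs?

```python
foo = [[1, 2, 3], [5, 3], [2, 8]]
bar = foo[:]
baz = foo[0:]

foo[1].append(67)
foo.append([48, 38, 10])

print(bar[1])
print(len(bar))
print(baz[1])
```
[5, 3, 67]
3
[5, 3, 67]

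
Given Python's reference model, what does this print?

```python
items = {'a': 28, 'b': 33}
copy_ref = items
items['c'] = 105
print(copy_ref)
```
{'a': 28, 'b': 33, 'c': 105}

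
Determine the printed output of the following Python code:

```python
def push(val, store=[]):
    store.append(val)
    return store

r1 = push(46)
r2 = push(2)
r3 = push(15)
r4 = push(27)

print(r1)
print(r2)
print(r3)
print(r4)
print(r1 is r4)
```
[46, 2, 15, 27]
[46, 2, 15, 27]
[46, 2, 15, 27]
[46, 2, 15, 27]
True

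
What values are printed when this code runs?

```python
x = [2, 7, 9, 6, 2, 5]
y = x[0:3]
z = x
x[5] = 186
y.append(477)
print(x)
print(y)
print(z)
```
[2, 7, 9, 6, 2, 186]
[2, 7, 9, 477]
[2, 7, 9, 6, 2, 186]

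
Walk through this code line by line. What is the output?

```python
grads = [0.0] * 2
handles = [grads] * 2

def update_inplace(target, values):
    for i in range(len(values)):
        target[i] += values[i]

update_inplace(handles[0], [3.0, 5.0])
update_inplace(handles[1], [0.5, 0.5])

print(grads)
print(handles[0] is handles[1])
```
[3.5, 5.5]
True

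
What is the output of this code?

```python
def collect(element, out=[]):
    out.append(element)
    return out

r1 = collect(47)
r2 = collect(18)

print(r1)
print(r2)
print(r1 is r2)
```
[47, 18]
[47, 18]
True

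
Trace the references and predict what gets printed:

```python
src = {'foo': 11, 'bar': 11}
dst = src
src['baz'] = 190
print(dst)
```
{'foo': 11, 'bar': 11, 'baz': 190}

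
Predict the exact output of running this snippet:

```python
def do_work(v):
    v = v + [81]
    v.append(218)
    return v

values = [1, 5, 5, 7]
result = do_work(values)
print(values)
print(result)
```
[1, 5, 5, 7]
[1, 5, 5, 7, 81, 218]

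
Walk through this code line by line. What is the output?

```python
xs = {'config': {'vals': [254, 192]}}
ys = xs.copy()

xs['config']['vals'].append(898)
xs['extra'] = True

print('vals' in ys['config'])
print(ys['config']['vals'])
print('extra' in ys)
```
True
[254, 192, 898]
False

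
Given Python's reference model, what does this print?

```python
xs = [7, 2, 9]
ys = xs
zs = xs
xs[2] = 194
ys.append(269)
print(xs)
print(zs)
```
[7, 2, 194, 269]
[7, 2, 194, 269]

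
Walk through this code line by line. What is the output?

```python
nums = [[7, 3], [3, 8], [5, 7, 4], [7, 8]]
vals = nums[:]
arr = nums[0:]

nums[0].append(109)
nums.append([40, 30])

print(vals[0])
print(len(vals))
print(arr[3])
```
[7, 3, 109]
4
[7, 8]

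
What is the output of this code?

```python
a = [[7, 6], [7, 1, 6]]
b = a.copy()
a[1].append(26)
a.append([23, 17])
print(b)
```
[[7, 6], [7, 1, 6, 26]]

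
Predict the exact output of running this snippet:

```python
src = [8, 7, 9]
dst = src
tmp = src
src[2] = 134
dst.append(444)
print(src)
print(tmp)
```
[8, 7, 134, 444]
[8, 7, 134, 444]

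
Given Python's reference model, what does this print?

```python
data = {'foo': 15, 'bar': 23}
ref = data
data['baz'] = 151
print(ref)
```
{'foo': 15, 'bar': 23, 'baz': 151}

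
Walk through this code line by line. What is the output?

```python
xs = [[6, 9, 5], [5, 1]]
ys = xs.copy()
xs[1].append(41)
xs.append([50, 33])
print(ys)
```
[[6, 9, 5], [5, 1, 41]]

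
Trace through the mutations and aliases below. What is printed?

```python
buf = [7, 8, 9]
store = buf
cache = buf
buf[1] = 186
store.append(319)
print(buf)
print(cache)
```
[7, 186, 9, 319]
[7, 186, 9, 319]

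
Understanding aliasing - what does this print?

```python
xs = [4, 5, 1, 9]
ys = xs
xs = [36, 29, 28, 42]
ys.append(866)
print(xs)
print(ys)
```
[36, 29, 28, 42]
[4, 5, 1, 9, 866]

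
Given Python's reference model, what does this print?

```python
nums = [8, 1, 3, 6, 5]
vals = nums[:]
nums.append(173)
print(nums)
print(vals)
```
[8, 1, 3, 6, 5, 173]
[8, 1, 3, 6, 5]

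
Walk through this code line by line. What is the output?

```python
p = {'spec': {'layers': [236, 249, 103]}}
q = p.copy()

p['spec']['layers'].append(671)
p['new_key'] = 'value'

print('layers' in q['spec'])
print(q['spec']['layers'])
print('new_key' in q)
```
True
[236, 249, 103, 671]
False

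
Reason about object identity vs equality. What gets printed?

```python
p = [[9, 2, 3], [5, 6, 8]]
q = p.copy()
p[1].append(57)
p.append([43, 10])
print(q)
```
[[9, 2, 3], [5, 6, 8, 57]]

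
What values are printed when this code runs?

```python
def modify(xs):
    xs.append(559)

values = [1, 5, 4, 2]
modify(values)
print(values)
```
[1, 5, 4, 2, 559]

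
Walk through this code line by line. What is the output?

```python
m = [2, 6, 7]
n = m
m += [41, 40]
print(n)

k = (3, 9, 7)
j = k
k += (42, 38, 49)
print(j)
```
[2, 6, 7, 41, 40]
(3, 9, 7)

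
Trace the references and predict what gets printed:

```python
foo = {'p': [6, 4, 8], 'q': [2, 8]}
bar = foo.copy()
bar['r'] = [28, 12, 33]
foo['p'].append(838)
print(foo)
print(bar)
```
{'p': [6, 4, 8, 838], 'q': [2, 8]}
{'p': [6, 4, 8, 838], 'q': [2, 8], 'r': [28, 12, 33]}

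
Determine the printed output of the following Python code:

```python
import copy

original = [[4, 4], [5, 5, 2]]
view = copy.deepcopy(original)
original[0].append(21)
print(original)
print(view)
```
[[4, 4, 21], [5, 5, 2]]
[[4, 4], [5, 5, 2]]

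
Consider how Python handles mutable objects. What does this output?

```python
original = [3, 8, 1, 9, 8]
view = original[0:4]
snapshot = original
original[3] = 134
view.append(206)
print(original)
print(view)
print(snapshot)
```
[3, 8, 1, 134, 8]
[3, 8, 1, 9, 206]
[3, 8, 1, 134, 8]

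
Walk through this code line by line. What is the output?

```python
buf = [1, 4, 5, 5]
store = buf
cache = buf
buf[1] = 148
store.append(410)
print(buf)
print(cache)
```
[1, 148, 5, 5, 410]
[1, 148, 5, 5, 410]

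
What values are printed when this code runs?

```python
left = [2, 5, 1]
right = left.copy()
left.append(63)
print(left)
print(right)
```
[2, 5, 1, 63]
[2, 5, 1]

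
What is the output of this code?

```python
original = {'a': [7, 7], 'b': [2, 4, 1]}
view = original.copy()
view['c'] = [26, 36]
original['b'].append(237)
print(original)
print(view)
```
{'a': [7, 7], 'b': [2, 4, 1, 237]}
{'a': [7, 7], 'b': [2, 4, 1, 237], 'c': [26, 36]}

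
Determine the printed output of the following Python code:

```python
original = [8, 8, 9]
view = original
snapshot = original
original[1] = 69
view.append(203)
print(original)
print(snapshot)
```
[8, 69, 9, 203]
[8, 69, 9, 203]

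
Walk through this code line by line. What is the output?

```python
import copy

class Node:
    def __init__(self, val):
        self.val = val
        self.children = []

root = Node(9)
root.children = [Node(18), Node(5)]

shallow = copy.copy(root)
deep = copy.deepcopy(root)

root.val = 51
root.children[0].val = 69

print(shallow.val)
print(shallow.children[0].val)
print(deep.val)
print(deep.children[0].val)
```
9
69
9
18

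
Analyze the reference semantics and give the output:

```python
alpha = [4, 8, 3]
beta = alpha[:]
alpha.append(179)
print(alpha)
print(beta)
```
[4, 8, 3, 179]
[4, 8, 3]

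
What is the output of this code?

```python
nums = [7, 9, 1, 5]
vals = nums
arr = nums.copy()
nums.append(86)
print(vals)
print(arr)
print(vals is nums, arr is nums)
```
[7, 9, 1, 5, 86]
[7, 9, 1, 5]
True False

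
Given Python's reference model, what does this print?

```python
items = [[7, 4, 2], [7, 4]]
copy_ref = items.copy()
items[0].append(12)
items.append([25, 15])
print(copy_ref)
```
[[7, 4, 2, 12], [7, 4]]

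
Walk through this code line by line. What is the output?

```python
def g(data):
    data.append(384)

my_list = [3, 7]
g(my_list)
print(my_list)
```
[3, 7, 384]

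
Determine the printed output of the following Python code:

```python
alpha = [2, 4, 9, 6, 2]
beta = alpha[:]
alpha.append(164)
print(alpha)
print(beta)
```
[2, 4, 9, 6, 2, 164]
[2, 4, 9, 6, 2]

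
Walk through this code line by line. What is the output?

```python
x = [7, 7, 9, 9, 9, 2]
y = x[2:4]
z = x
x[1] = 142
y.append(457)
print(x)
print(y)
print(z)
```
[7, 142, 9, 9, 9, 2]
[9, 9, 457]
[7, 142, 9, 9, 9, 2]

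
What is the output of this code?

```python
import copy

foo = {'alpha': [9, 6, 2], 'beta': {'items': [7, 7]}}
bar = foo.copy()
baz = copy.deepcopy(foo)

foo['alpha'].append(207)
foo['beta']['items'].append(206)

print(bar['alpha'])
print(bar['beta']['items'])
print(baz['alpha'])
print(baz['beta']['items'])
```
[9, 6, 2, 207]
[7, 7, 206]
[9, 6, 2]
[7, 7]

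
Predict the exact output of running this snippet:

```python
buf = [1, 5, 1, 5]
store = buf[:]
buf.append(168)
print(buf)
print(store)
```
[1, 5, 1, 5, 168]
[1, 5, 1, 5]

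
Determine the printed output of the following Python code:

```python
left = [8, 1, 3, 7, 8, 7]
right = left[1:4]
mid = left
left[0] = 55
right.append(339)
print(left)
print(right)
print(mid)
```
[55, 1, 3, 7, 8, 7]
[1, 3, 7, 339]
[55, 1, 3, 7, 8, 7]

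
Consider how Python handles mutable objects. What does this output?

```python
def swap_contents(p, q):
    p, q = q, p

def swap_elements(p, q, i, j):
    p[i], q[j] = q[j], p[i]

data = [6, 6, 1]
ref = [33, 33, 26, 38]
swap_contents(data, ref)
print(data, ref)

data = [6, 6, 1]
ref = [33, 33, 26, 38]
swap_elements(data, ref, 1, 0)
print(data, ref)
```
[6, 6, 1] [33, 33, 26, 38]
[6, 33, 1] [6, 33, 26, 38]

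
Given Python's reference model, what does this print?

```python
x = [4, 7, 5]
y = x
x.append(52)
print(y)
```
[4, 7, 5, 52]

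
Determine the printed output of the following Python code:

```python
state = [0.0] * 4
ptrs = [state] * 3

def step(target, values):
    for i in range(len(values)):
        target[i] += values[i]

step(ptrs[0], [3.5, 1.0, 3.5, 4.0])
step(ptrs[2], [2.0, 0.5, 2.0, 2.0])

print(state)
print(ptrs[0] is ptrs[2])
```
[5.5, 1.5, 5.5, 6.0]
True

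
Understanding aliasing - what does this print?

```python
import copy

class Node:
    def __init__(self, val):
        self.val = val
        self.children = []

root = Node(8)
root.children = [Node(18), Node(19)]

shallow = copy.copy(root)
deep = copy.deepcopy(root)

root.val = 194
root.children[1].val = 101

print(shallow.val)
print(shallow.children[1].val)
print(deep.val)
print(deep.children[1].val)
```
8
101
8
19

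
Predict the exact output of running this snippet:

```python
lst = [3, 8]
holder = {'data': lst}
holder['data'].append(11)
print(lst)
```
[3, 8, 11]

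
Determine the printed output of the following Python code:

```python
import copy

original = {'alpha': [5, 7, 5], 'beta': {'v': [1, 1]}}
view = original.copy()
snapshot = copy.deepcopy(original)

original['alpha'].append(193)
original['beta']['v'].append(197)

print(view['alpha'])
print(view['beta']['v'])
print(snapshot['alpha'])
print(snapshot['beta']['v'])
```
[5, 7, 5, 193]
[1, 1, 197]
[5, 7, 5]
[1, 1]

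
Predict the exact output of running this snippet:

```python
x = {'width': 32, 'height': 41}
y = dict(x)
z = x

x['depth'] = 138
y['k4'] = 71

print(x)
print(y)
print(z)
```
{'width': 32, 'height': 41, 'depth': 138}
{'width': 32, 'height': 41, 'k4': 71}
{'width': 32, 'height': 41, 'depth': 138}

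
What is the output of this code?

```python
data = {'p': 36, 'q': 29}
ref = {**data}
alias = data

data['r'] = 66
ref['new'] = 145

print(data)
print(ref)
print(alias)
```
{'p': 36, 'q': 29, 'r': 66}
{'p': 36, 'q': 29, 'new': 145}
{'p': 36, 'q': 29, 'r': 66}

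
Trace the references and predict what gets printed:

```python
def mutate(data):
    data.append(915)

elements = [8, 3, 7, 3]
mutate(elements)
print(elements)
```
[8, 3, 7, 3, 915]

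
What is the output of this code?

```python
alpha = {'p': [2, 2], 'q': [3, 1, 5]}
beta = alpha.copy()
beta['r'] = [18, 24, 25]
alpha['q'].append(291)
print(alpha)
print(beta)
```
{'p': [2, 2], 'q': [3, 1, 5, 291]}
{'p': [2, 2], 'q': [3, 1, 5, 291], 'r': [18, 24, 25]}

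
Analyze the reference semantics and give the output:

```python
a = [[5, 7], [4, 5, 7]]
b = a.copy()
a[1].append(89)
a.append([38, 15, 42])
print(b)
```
[[5, 7], [4, 5, 7, 89]]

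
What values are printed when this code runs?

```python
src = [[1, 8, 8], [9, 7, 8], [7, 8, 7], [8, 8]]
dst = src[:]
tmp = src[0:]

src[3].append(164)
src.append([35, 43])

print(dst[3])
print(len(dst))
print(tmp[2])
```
[8, 8, 164]
4
[7, 8, 7]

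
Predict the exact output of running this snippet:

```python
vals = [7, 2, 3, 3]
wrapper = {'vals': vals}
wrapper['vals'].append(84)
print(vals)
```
[7, 2, 3, 3, 84]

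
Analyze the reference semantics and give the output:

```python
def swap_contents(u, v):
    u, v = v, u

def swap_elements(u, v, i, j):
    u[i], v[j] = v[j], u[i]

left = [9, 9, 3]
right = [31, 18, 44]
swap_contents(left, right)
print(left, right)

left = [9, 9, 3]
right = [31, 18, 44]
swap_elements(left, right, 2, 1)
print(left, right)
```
[9, 9, 3] [31, 18, 44]
[9, 9, 18] [31, 3, 44]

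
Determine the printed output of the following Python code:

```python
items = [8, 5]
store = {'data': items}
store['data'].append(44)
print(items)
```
[8, 5, 44]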